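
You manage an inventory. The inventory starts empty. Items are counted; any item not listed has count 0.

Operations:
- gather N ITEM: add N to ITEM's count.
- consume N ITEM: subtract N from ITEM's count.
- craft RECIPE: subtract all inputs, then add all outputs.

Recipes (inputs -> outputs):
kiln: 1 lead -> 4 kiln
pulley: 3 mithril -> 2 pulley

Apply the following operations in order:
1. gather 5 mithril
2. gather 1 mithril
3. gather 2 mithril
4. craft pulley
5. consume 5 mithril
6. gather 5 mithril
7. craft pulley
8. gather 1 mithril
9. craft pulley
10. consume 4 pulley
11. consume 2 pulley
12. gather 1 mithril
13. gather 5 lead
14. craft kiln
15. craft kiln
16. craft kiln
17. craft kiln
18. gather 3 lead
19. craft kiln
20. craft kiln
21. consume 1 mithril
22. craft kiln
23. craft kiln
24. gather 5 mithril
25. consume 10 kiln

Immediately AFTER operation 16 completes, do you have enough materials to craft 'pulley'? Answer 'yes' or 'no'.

After 1 (gather 5 mithril): mithril=5
After 2 (gather 1 mithril): mithril=6
After 3 (gather 2 mithril): mithril=8
After 4 (craft pulley): mithril=5 pulley=2
After 5 (consume 5 mithril): pulley=2
After 6 (gather 5 mithril): mithril=5 pulley=2
After 7 (craft pulley): mithril=2 pulley=4
After 8 (gather 1 mithril): mithril=3 pulley=4
After 9 (craft pulley): pulley=6
After 10 (consume 4 pulley): pulley=2
After 11 (consume 2 pulley): (empty)
After 12 (gather 1 mithril): mithril=1
After 13 (gather 5 lead): lead=5 mithril=1
After 14 (craft kiln): kiln=4 lead=4 mithril=1
After 15 (craft kiln): kiln=8 lead=3 mithril=1
After 16 (craft kiln): kiln=12 lead=2 mithril=1

Answer: no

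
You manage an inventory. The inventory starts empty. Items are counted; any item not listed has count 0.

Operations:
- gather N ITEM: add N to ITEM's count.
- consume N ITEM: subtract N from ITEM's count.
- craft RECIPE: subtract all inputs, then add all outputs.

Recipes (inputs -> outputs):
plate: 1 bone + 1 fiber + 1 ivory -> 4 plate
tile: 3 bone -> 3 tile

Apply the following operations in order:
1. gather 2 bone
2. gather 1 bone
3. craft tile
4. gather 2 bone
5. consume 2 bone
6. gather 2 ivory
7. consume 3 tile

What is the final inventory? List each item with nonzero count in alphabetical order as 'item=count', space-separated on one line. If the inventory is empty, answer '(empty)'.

Answer: ivory=2

Derivation:
After 1 (gather 2 bone): bone=2
After 2 (gather 1 bone): bone=3
After 3 (craft tile): tile=3
After 4 (gather 2 bone): bone=2 tile=3
After 5 (consume 2 bone): tile=3
After 6 (gather 2 ivory): ivory=2 tile=3
After 7 (consume 3 tile): ivory=2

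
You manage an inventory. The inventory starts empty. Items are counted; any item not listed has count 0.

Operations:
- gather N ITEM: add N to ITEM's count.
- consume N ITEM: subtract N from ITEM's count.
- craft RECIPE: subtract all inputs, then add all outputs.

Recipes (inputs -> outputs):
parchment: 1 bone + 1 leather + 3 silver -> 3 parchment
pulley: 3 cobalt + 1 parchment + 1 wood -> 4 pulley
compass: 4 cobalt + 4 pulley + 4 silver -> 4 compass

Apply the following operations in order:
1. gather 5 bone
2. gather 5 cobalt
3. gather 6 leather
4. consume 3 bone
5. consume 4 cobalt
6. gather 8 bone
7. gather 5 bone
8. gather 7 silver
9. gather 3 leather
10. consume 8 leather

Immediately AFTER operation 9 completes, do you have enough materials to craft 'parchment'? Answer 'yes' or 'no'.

Answer: yes

Derivation:
After 1 (gather 5 bone): bone=5
After 2 (gather 5 cobalt): bone=5 cobalt=5
After 3 (gather 6 leather): bone=5 cobalt=5 leather=6
After 4 (consume 3 bone): bone=2 cobalt=5 leather=6
After 5 (consume 4 cobalt): bone=2 cobalt=1 leather=6
After 6 (gather 8 bone): bone=10 cobalt=1 leather=6
After 7 (gather 5 bone): bone=15 cobalt=1 leather=6
After 8 (gather 7 silver): bone=15 cobalt=1 leather=6 silver=7
After 9 (gather 3 leather): bone=15 cobalt=1 leather=9 silver=7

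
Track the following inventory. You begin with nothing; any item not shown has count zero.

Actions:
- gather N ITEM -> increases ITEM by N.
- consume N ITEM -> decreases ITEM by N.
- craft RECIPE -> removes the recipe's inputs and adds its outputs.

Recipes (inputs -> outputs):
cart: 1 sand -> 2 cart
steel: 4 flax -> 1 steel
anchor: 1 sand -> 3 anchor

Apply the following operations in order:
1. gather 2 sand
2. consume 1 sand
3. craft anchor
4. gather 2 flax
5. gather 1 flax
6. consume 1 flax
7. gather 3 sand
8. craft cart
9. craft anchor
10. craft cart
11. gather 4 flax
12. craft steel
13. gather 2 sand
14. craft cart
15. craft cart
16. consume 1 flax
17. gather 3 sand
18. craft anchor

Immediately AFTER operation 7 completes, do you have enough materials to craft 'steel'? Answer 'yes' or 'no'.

Answer: no

Derivation:
After 1 (gather 2 sand): sand=2
After 2 (consume 1 sand): sand=1
After 3 (craft anchor): anchor=3
After 4 (gather 2 flax): anchor=3 flax=2
After 5 (gather 1 flax): anchor=3 flax=3
After 6 (consume 1 flax): anchor=3 flax=2
After 7 (gather 3 sand): anchor=3 flax=2 sand=3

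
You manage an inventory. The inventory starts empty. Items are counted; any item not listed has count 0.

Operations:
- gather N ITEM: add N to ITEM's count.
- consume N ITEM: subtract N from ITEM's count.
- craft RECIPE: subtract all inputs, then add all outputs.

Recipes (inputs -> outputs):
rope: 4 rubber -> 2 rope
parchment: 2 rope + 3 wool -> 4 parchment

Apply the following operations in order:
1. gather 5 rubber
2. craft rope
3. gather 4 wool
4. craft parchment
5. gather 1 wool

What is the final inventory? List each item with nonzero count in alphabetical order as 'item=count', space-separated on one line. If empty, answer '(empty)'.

Answer: parchment=4 rubber=1 wool=2

Derivation:
After 1 (gather 5 rubber): rubber=5
After 2 (craft rope): rope=2 rubber=1
After 3 (gather 4 wool): rope=2 rubber=1 wool=4
After 4 (craft parchment): parchment=4 rubber=1 wool=1
After 5 (gather 1 wool): parchment=4 rubber=1 wool=2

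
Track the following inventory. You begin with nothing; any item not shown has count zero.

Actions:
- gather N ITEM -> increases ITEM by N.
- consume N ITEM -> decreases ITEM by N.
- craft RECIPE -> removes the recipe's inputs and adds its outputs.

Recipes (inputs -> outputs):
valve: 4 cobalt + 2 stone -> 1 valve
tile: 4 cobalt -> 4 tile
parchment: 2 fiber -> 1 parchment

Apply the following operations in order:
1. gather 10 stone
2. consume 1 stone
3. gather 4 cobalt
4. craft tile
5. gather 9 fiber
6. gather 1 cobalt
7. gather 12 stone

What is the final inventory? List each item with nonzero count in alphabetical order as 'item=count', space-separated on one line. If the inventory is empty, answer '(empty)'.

After 1 (gather 10 stone): stone=10
After 2 (consume 1 stone): stone=9
After 3 (gather 4 cobalt): cobalt=4 stone=9
After 4 (craft tile): stone=9 tile=4
After 5 (gather 9 fiber): fiber=9 stone=9 tile=4
After 6 (gather 1 cobalt): cobalt=1 fiber=9 stone=9 tile=4
After 7 (gather 12 stone): cobalt=1 fiber=9 stone=21 tile=4

Answer: cobalt=1 fiber=9 stone=21 tile=4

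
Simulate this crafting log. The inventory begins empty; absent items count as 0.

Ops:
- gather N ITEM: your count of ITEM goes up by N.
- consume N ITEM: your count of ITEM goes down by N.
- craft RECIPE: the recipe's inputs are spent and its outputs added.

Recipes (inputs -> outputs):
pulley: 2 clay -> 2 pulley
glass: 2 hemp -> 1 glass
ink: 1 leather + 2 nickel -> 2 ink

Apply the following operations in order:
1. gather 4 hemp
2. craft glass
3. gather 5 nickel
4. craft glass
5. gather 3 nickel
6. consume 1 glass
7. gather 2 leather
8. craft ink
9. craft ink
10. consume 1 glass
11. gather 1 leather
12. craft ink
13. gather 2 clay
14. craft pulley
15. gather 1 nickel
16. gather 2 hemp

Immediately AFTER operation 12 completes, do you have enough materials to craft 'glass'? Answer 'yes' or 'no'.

Answer: no

Derivation:
After 1 (gather 4 hemp): hemp=4
After 2 (craft glass): glass=1 hemp=2
After 3 (gather 5 nickel): glass=1 hemp=2 nickel=5
After 4 (craft glass): glass=2 nickel=5
After 5 (gather 3 nickel): glass=2 nickel=8
After 6 (consume 1 glass): glass=1 nickel=8
After 7 (gather 2 leather): glass=1 leather=2 nickel=8
After 8 (craft ink): glass=1 ink=2 leather=1 nickel=6
After 9 (craft ink): glass=1 ink=4 nickel=4
After 10 (consume 1 glass): ink=4 nickel=4
After 11 (gather 1 leather): ink=4 leather=1 nickel=4
After 12 (craft ink): ink=6 nickel=2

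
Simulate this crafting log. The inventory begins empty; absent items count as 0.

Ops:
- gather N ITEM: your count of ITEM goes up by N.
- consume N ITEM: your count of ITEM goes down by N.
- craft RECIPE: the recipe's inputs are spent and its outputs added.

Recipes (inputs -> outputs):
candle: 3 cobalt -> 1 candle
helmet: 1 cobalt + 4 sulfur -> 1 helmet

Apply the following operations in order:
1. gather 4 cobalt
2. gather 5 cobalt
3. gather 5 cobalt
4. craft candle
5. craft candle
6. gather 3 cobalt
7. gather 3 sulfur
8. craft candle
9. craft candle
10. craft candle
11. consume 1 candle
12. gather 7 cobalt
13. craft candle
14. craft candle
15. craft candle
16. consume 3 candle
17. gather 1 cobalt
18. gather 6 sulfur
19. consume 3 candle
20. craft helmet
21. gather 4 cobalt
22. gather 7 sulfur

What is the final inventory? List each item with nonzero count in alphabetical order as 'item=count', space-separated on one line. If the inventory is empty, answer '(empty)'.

Answer: candle=1 cobalt=4 helmet=1 sulfur=12

Derivation:
After 1 (gather 4 cobalt): cobalt=4
After 2 (gather 5 cobalt): cobalt=9
After 3 (gather 5 cobalt): cobalt=14
After 4 (craft candle): candle=1 cobalt=11
After 5 (craft candle): candle=2 cobalt=8
After 6 (gather 3 cobalt): candle=2 cobalt=11
After 7 (gather 3 sulfur): candle=2 cobalt=11 sulfur=3
After 8 (craft candle): candle=3 cobalt=8 sulfur=3
After 9 (craft candle): candle=4 cobalt=5 sulfur=3
After 10 (craft candle): candle=5 cobalt=2 sulfur=3
After 11 (consume 1 candle): candle=4 cobalt=2 sulfur=3
After 12 (gather 7 cobalt): candle=4 cobalt=9 sulfur=3
After 13 (craft candle): candle=5 cobalt=6 sulfur=3
After 14 (craft candle): candle=6 cobalt=3 sulfur=3
After 15 (craft candle): candle=7 sulfur=3
After 16 (consume 3 candle): candle=4 sulfur=3
After 17 (gather 1 cobalt): candle=4 cobalt=1 sulfur=3
After 18 (gather 6 sulfur): candle=4 cobalt=1 sulfur=9
After 19 (consume 3 candle): candle=1 cobalt=1 sulfur=9
After 20 (craft helmet): candle=1 helmet=1 sulfur=5
After 21 (gather 4 cobalt): candle=1 cobalt=4 helmet=1 sulfur=5
After 22 (gather 7 sulfur): candle=1 cobalt=4 helmet=1 sulfur=12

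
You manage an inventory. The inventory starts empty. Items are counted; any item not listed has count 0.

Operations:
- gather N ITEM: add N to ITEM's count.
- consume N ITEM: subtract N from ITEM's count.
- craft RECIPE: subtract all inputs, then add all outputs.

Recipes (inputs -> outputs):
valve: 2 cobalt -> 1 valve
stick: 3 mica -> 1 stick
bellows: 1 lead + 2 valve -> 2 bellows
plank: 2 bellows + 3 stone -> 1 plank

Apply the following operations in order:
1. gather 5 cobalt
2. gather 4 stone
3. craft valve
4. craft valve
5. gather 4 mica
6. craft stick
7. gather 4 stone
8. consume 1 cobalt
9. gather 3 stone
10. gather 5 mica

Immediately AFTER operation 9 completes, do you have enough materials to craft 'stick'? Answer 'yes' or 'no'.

Answer: no

Derivation:
After 1 (gather 5 cobalt): cobalt=5
After 2 (gather 4 stone): cobalt=5 stone=4
After 3 (craft valve): cobalt=3 stone=4 valve=1
After 4 (craft valve): cobalt=1 stone=4 valve=2
After 5 (gather 4 mica): cobalt=1 mica=4 stone=4 valve=2
After 6 (craft stick): cobalt=1 mica=1 stick=1 stone=4 valve=2
After 7 (gather 4 stone): cobalt=1 mica=1 stick=1 stone=8 valve=2
After 8 (consume 1 cobalt): mica=1 stick=1 stone=8 valve=2
After 9 (gather 3 stone): mica=1 stick=1 stone=11 valve=2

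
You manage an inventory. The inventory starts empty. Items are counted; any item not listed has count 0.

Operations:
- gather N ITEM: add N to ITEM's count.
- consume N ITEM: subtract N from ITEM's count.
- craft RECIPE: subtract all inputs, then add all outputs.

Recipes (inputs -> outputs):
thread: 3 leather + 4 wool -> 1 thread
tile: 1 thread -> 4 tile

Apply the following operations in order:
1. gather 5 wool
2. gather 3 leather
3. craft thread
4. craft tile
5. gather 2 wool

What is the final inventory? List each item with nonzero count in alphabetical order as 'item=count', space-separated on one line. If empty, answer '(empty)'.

After 1 (gather 5 wool): wool=5
After 2 (gather 3 leather): leather=3 wool=5
After 3 (craft thread): thread=1 wool=1
After 4 (craft tile): tile=4 wool=1
After 5 (gather 2 wool): tile=4 wool=3

Answer: tile=4 wool=3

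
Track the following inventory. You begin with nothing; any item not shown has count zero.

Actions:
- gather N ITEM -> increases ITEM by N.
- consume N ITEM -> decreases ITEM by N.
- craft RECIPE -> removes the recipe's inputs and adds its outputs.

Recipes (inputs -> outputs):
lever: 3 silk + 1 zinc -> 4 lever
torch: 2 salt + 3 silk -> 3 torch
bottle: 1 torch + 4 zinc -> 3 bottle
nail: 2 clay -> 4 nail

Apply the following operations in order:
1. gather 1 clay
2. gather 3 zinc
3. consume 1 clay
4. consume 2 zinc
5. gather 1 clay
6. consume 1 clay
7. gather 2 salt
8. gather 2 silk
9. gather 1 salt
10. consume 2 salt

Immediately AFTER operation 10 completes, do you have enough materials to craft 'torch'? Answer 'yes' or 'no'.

After 1 (gather 1 clay): clay=1
After 2 (gather 3 zinc): clay=1 zinc=3
After 3 (consume 1 clay): zinc=3
After 4 (consume 2 zinc): zinc=1
After 5 (gather 1 clay): clay=1 zinc=1
After 6 (consume 1 clay): zinc=1
After 7 (gather 2 salt): salt=2 zinc=1
After 8 (gather 2 silk): salt=2 silk=2 zinc=1
After 9 (gather 1 salt): salt=3 silk=2 zinc=1
After 10 (consume 2 salt): salt=1 silk=2 zinc=1

Answer: no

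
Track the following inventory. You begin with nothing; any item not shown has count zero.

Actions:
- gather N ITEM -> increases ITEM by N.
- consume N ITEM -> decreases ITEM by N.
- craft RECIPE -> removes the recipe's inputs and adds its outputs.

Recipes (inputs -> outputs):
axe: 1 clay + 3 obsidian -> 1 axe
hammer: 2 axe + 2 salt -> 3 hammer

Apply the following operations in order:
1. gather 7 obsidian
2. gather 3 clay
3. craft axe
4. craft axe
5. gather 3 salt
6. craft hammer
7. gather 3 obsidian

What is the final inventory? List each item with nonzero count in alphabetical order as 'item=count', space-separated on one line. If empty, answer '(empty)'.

After 1 (gather 7 obsidian): obsidian=7
After 2 (gather 3 clay): clay=3 obsidian=7
After 3 (craft axe): axe=1 clay=2 obsidian=4
After 4 (craft axe): axe=2 clay=1 obsidian=1
After 5 (gather 3 salt): axe=2 clay=1 obsidian=1 salt=3
After 6 (craft hammer): clay=1 hammer=3 obsidian=1 salt=1
After 7 (gather 3 obsidian): clay=1 hammer=3 obsidian=4 salt=1

Answer: clay=1 hammer=3 obsidian=4 salt=1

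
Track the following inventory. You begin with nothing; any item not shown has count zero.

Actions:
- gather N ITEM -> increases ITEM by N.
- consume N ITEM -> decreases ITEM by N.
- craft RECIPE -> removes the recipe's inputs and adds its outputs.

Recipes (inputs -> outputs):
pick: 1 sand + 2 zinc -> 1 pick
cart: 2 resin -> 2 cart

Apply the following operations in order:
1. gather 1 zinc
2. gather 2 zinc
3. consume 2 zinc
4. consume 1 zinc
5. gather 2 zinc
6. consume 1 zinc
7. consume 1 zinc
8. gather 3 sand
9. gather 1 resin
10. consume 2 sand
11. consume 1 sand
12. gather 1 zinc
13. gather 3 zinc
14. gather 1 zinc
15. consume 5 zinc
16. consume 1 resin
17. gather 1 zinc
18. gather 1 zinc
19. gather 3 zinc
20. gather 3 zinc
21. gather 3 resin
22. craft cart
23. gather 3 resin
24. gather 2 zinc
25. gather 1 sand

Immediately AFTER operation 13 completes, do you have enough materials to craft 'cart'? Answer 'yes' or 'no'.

Answer: no

Derivation:
After 1 (gather 1 zinc): zinc=1
After 2 (gather 2 zinc): zinc=3
After 3 (consume 2 zinc): zinc=1
After 4 (consume 1 zinc): (empty)
After 5 (gather 2 zinc): zinc=2
After 6 (consume 1 zinc): zinc=1
After 7 (consume 1 zinc): (empty)
After 8 (gather 3 sand): sand=3
After 9 (gather 1 resin): resin=1 sand=3
After 10 (consume 2 sand): resin=1 sand=1
After 11 (consume 1 sand): resin=1
After 12 (gather 1 zinc): resin=1 zinc=1
After 13 (gather 3 zinc): resin=1 zinc=4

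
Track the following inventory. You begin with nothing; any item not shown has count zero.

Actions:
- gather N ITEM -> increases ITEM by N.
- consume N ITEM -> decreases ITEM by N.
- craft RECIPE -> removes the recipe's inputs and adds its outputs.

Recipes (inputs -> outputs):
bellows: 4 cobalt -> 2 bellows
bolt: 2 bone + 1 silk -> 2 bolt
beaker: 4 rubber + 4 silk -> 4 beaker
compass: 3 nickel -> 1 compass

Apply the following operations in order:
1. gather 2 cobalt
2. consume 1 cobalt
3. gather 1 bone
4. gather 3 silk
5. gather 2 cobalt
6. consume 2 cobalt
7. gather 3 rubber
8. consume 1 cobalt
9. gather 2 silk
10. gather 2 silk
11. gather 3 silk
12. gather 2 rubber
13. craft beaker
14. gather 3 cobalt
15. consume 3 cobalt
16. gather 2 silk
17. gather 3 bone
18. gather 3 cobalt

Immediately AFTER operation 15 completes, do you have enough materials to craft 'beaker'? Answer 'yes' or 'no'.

Answer: no

Derivation:
After 1 (gather 2 cobalt): cobalt=2
After 2 (consume 1 cobalt): cobalt=1
After 3 (gather 1 bone): bone=1 cobalt=1
After 4 (gather 3 silk): bone=1 cobalt=1 silk=3
After 5 (gather 2 cobalt): bone=1 cobalt=3 silk=3
After 6 (consume 2 cobalt): bone=1 cobalt=1 silk=3
After 7 (gather 3 rubber): bone=1 cobalt=1 rubber=3 silk=3
After 8 (consume 1 cobalt): bone=1 rubber=3 silk=3
After 9 (gather 2 silk): bone=1 rubber=3 silk=5
After 10 (gather 2 silk): bone=1 rubber=3 silk=7
After 11 (gather 3 silk): bone=1 rubber=3 silk=10
After 12 (gather 2 rubber): bone=1 rubber=5 silk=10
After 13 (craft beaker): beaker=4 bone=1 rubber=1 silk=6
After 14 (gather 3 cobalt): beaker=4 bone=1 cobalt=3 rubber=1 silk=6
After 15 (consume 3 cobalt): beaker=4 bone=1 rubber=1 silk=6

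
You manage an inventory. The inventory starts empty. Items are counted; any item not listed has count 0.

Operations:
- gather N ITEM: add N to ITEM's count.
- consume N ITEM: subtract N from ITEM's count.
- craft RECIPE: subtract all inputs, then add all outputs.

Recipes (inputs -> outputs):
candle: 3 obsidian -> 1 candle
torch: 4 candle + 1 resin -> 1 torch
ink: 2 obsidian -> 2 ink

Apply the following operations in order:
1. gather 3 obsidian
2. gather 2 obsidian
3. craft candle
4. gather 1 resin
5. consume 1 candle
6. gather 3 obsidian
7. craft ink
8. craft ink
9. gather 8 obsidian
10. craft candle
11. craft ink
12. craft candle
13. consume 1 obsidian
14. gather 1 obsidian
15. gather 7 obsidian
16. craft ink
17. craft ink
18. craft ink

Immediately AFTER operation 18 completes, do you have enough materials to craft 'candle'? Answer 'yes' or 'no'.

After 1 (gather 3 obsidian): obsidian=3
After 2 (gather 2 obsidian): obsidian=5
After 3 (craft candle): candle=1 obsidian=2
After 4 (gather 1 resin): candle=1 obsidian=2 resin=1
After 5 (consume 1 candle): obsidian=2 resin=1
After 6 (gather 3 obsidian): obsidian=5 resin=1
After 7 (craft ink): ink=2 obsidian=3 resin=1
After 8 (craft ink): ink=4 obsidian=1 resin=1
After 9 (gather 8 obsidian): ink=4 obsidian=9 resin=1
After 10 (craft candle): candle=1 ink=4 obsidian=6 resin=1
After 11 (craft ink): candle=1 ink=6 obsidian=4 resin=1
After 12 (craft candle): candle=2 ink=6 obsidian=1 resin=1
After 13 (consume 1 obsidian): candle=2 ink=6 resin=1
After 14 (gather 1 obsidian): candle=2 ink=6 obsidian=1 resin=1
After 15 (gather 7 obsidian): candle=2 ink=6 obsidian=8 resin=1
After 16 (craft ink): candle=2 ink=8 obsidian=6 resin=1
After 17 (craft ink): candle=2 ink=10 obsidian=4 resin=1
After 18 (craft ink): candle=2 ink=12 obsidian=2 resin=1

Answer: no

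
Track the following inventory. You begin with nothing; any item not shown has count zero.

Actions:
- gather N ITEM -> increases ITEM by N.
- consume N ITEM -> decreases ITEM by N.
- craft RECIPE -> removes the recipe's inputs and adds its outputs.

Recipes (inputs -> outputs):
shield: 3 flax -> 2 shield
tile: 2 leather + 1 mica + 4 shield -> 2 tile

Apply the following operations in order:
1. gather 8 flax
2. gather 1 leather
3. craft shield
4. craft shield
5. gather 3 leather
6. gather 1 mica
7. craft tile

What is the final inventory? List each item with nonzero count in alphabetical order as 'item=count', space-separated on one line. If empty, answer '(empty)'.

Answer: flax=2 leather=2 tile=2

Derivation:
After 1 (gather 8 flax): flax=8
After 2 (gather 1 leather): flax=8 leather=1
After 3 (craft shield): flax=5 leather=1 shield=2
After 4 (craft shield): flax=2 leather=1 shield=4
After 5 (gather 3 leather): flax=2 leather=4 shield=4
After 6 (gather 1 mica): flax=2 leather=4 mica=1 shield=4
After 7 (craft tile): flax=2 leather=2 tile=2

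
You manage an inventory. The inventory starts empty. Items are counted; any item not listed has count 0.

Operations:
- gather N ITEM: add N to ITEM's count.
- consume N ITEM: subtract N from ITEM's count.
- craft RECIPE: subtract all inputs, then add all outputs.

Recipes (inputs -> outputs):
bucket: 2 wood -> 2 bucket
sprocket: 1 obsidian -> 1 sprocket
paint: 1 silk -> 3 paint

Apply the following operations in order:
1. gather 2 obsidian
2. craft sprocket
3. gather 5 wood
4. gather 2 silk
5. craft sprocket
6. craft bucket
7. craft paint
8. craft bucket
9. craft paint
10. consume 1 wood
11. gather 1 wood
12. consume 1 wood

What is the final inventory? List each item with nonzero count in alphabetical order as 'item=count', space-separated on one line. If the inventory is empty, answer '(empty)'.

After 1 (gather 2 obsidian): obsidian=2
After 2 (craft sprocket): obsidian=1 sprocket=1
After 3 (gather 5 wood): obsidian=1 sprocket=1 wood=5
After 4 (gather 2 silk): obsidian=1 silk=2 sprocket=1 wood=5
After 5 (craft sprocket): silk=2 sprocket=2 wood=5
After 6 (craft bucket): bucket=2 silk=2 sprocket=2 wood=3
After 7 (craft paint): bucket=2 paint=3 silk=1 sprocket=2 wood=3
After 8 (craft bucket): bucket=4 paint=3 silk=1 sprocket=2 wood=1
After 9 (craft paint): bucket=4 paint=6 sprocket=2 wood=1
After 10 (consume 1 wood): bucket=4 paint=6 sprocket=2
After 11 (gather 1 wood): bucket=4 paint=6 sprocket=2 wood=1
After 12 (consume 1 wood): bucket=4 paint=6 sprocket=2

Answer: bucket=4 paint=6 sprocket=2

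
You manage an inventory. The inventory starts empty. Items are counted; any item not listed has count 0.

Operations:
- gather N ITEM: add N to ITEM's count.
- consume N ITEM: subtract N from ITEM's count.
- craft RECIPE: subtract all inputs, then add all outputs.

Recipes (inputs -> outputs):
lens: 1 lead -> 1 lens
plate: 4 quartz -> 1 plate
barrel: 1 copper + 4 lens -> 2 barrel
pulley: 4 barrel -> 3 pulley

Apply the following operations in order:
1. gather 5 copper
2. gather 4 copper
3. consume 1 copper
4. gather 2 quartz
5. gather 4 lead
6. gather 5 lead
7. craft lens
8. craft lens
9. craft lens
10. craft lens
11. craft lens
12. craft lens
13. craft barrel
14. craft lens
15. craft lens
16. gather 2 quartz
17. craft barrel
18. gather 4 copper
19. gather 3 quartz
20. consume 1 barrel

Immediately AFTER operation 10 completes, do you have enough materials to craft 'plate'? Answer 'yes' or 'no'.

Answer: no

Derivation:
After 1 (gather 5 copper): copper=5
After 2 (gather 4 copper): copper=9
After 3 (consume 1 copper): copper=8
After 4 (gather 2 quartz): copper=8 quartz=2
After 5 (gather 4 lead): copper=8 lead=4 quartz=2
After 6 (gather 5 lead): copper=8 lead=9 quartz=2
After 7 (craft lens): copper=8 lead=8 lens=1 quartz=2
After 8 (craft lens): copper=8 lead=7 lens=2 quartz=2
After 9 (craft lens): copper=8 lead=6 lens=3 quartz=2
After 10 (craft lens): copper=8 lead=5 lens=4 quartz=2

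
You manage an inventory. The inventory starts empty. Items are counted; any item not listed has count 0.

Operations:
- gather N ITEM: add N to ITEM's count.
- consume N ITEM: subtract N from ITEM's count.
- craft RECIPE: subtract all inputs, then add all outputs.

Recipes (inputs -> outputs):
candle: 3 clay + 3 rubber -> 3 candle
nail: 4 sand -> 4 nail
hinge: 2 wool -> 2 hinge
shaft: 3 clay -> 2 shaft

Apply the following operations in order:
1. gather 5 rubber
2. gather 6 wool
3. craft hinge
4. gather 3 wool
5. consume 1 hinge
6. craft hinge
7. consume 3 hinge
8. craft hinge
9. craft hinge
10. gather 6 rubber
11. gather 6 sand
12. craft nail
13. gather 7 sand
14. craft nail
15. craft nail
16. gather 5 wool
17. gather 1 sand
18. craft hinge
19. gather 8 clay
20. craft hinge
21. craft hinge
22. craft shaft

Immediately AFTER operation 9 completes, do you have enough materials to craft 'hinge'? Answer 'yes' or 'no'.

Answer: no

Derivation:
After 1 (gather 5 rubber): rubber=5
After 2 (gather 6 wool): rubber=5 wool=6
After 3 (craft hinge): hinge=2 rubber=5 wool=4
After 4 (gather 3 wool): hinge=2 rubber=5 wool=7
After 5 (consume 1 hinge): hinge=1 rubber=5 wool=7
After 6 (craft hinge): hinge=3 rubber=5 wool=5
After 7 (consume 3 hinge): rubber=5 wool=5
After 8 (craft hinge): hinge=2 rubber=5 wool=3
After 9 (craft hinge): hinge=4 rubber=5 wool=1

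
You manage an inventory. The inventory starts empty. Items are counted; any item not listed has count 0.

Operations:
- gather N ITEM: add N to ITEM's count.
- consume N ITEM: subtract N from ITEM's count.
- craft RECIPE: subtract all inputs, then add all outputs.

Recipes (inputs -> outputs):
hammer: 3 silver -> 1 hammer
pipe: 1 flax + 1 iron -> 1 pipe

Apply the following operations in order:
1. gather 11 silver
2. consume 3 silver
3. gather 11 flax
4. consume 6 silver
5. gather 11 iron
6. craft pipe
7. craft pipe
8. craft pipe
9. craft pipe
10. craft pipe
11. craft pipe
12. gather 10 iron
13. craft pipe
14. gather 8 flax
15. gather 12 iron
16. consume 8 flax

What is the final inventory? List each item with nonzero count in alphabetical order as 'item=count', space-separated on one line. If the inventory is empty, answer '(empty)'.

After 1 (gather 11 silver): silver=11
After 2 (consume 3 silver): silver=8
After 3 (gather 11 flax): flax=11 silver=8
After 4 (consume 6 silver): flax=11 silver=2
After 5 (gather 11 iron): flax=11 iron=11 silver=2
After 6 (craft pipe): flax=10 iron=10 pipe=1 silver=2
After 7 (craft pipe): flax=9 iron=9 pipe=2 silver=2
After 8 (craft pipe): flax=8 iron=8 pipe=3 silver=2
After 9 (craft pipe): flax=7 iron=7 pipe=4 silver=2
After 10 (craft pipe): flax=6 iron=6 pipe=5 silver=2
After 11 (craft pipe): flax=5 iron=5 pipe=6 silver=2
After 12 (gather 10 iron): flax=5 iron=15 pipe=6 silver=2
After 13 (craft pipe): flax=4 iron=14 pipe=7 silver=2
After 14 (gather 8 flax): flax=12 iron=14 pipe=7 silver=2
After 15 (gather 12 iron): flax=12 iron=26 pipe=7 silver=2
After 16 (consume 8 flax): flax=4 iron=26 pipe=7 silver=2

Answer: flax=4 iron=26 pipe=7 silver=2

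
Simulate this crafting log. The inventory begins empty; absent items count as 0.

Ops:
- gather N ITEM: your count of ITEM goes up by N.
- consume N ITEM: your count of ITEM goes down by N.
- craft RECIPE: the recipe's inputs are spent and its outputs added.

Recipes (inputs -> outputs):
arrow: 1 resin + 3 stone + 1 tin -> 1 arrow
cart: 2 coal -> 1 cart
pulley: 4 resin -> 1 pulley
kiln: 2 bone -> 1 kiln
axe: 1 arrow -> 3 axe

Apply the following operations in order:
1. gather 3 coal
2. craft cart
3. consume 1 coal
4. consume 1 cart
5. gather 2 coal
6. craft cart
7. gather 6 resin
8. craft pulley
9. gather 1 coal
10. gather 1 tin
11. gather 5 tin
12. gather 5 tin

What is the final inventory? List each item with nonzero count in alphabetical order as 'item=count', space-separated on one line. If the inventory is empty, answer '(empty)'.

After 1 (gather 3 coal): coal=3
After 2 (craft cart): cart=1 coal=1
After 3 (consume 1 coal): cart=1
After 4 (consume 1 cart): (empty)
After 5 (gather 2 coal): coal=2
After 6 (craft cart): cart=1
After 7 (gather 6 resin): cart=1 resin=6
After 8 (craft pulley): cart=1 pulley=1 resin=2
After 9 (gather 1 coal): cart=1 coal=1 pulley=1 resin=2
After 10 (gather 1 tin): cart=1 coal=1 pulley=1 resin=2 tin=1
After 11 (gather 5 tin): cart=1 coal=1 pulley=1 resin=2 tin=6
After 12 (gather 5 tin): cart=1 coal=1 pulley=1 resin=2 tin=11

Answer: cart=1 coal=1 pulley=1 resin=2 tin=11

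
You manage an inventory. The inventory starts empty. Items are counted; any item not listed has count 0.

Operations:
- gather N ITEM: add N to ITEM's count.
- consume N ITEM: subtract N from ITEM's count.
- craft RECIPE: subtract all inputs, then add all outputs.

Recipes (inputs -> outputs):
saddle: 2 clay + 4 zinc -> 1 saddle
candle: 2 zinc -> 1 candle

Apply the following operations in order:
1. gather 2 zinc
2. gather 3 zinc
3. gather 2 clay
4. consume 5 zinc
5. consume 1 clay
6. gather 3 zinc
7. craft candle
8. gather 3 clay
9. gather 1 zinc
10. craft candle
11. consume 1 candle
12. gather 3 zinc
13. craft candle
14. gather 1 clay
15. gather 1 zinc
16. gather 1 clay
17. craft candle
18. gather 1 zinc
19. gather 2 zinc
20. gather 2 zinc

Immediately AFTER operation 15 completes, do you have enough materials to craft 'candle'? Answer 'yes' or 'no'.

Answer: yes

Derivation:
After 1 (gather 2 zinc): zinc=2
After 2 (gather 3 zinc): zinc=5
After 3 (gather 2 clay): clay=2 zinc=5
After 4 (consume 5 zinc): clay=2
After 5 (consume 1 clay): clay=1
After 6 (gather 3 zinc): clay=1 zinc=3
After 7 (craft candle): candle=1 clay=1 zinc=1
After 8 (gather 3 clay): candle=1 clay=4 zinc=1
After 9 (gather 1 zinc): candle=1 clay=4 zinc=2
After 10 (craft candle): candle=2 clay=4
After 11 (consume 1 candle): candle=1 clay=4
After 12 (gather 3 zinc): candle=1 clay=4 zinc=3
After 13 (craft candle): candle=2 clay=4 zinc=1
After 14 (gather 1 clay): candle=2 clay=5 zinc=1
After 15 (gather 1 zinc): candle=2 clay=5 zinc=2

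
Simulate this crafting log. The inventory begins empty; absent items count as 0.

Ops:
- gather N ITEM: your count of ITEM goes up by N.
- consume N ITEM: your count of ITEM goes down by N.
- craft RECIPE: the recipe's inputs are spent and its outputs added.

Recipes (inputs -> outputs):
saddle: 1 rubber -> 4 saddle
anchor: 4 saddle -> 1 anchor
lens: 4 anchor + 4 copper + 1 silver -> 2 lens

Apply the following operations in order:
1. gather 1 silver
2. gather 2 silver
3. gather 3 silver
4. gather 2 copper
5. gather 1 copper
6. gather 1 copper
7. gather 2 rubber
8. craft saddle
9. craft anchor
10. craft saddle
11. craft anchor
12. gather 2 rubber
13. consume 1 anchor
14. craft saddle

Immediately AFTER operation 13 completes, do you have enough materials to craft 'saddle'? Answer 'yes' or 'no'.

Answer: yes

Derivation:
After 1 (gather 1 silver): silver=1
After 2 (gather 2 silver): silver=3
After 3 (gather 3 silver): silver=6
After 4 (gather 2 copper): copper=2 silver=6
After 5 (gather 1 copper): copper=3 silver=6
After 6 (gather 1 copper): copper=4 silver=6
After 7 (gather 2 rubber): copper=4 rubber=2 silver=6
After 8 (craft saddle): copper=4 rubber=1 saddle=4 silver=6
After 9 (craft anchor): anchor=1 copper=4 rubber=1 silver=6
After 10 (craft saddle): anchor=1 copper=4 saddle=4 silver=6
After 11 (craft anchor): anchor=2 copper=4 silver=6
After 12 (gather 2 rubber): anchor=2 copper=4 rubber=2 silver=6
After 13 (consume 1 anchor): anchor=1 copper=4 rubber=2 silver=6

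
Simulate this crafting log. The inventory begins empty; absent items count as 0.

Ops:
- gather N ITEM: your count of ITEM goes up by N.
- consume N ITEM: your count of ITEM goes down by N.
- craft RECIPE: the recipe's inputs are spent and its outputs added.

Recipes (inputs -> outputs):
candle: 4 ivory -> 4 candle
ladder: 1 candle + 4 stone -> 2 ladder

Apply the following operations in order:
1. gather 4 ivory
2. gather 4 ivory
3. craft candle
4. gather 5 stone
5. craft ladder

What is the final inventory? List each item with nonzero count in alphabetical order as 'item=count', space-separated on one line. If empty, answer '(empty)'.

Answer: candle=3 ivory=4 ladder=2 stone=1

Derivation:
After 1 (gather 4 ivory): ivory=4
After 2 (gather 4 ivory): ivory=8
After 3 (craft candle): candle=4 ivory=4
After 4 (gather 5 stone): candle=4 ivory=4 stone=5
After 5 (craft ladder): candle=3 ivory=4 ladder=2 stone=1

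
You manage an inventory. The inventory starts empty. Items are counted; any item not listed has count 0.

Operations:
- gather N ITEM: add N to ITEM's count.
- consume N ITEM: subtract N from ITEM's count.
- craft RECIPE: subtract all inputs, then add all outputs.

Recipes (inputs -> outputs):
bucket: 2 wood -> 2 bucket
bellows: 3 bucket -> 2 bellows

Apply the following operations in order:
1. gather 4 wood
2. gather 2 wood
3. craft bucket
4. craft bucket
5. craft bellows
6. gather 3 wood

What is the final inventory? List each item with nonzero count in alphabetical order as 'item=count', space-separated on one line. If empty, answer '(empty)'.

Answer: bellows=2 bucket=1 wood=5

Derivation:
After 1 (gather 4 wood): wood=4
After 2 (gather 2 wood): wood=6
After 3 (craft bucket): bucket=2 wood=4
After 4 (craft bucket): bucket=4 wood=2
After 5 (craft bellows): bellows=2 bucket=1 wood=2
After 6 (gather 3 wood): bellows=2 bucket=1 wood=5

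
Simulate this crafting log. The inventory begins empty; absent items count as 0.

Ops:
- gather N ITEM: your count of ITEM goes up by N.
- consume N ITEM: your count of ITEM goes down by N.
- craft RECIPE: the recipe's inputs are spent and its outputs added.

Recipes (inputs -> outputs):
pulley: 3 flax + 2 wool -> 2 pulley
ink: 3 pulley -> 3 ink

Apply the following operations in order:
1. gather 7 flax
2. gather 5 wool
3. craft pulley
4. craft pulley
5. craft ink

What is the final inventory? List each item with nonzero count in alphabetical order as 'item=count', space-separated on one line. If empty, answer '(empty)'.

Answer: flax=1 ink=3 pulley=1 wool=1

Derivation:
After 1 (gather 7 flax): flax=7
After 2 (gather 5 wool): flax=7 wool=5
After 3 (craft pulley): flax=4 pulley=2 wool=3
After 4 (craft pulley): flax=1 pulley=4 wool=1
After 5 (craft ink): flax=1 ink=3 pulley=1 wool=1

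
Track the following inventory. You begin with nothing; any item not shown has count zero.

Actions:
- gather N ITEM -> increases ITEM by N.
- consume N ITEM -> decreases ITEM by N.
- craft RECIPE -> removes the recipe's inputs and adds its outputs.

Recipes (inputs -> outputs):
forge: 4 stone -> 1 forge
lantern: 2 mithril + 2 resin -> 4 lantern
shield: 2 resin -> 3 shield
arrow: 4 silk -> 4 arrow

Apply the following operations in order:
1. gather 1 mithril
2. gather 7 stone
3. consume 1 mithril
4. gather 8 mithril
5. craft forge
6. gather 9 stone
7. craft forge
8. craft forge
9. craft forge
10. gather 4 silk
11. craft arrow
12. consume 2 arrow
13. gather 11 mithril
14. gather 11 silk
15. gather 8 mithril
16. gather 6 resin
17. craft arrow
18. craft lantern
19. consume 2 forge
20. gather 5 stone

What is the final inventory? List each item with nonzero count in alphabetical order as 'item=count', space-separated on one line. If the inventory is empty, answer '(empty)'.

Answer: arrow=6 forge=2 lantern=4 mithril=25 resin=4 silk=7 stone=5

Derivation:
After 1 (gather 1 mithril): mithril=1
After 2 (gather 7 stone): mithril=1 stone=7
After 3 (consume 1 mithril): stone=7
After 4 (gather 8 mithril): mithril=8 stone=7
After 5 (craft forge): forge=1 mithril=8 stone=3
After 6 (gather 9 stone): forge=1 mithril=8 stone=12
After 7 (craft forge): forge=2 mithril=8 stone=8
After 8 (craft forge): forge=3 mithril=8 stone=4
After 9 (craft forge): forge=4 mithril=8
After 10 (gather 4 silk): forge=4 mithril=8 silk=4
After 11 (craft arrow): arrow=4 forge=4 mithril=8
After 12 (consume 2 arrow): arrow=2 forge=4 mithril=8
After 13 (gather 11 mithril): arrow=2 forge=4 mithril=19
After 14 (gather 11 silk): arrow=2 forge=4 mithril=19 silk=11
After 15 (gather 8 mithril): arrow=2 forge=4 mithril=27 silk=11
After 16 (gather 6 resin): arrow=2 forge=4 mithril=27 resin=6 silk=11
After 17 (craft arrow): arrow=6 forge=4 mithril=27 resin=6 silk=7
After 18 (craft lantern): arrow=6 forge=4 lantern=4 mithril=25 resin=4 silk=7
After 19 (consume 2 forge): arrow=6 forge=2 lantern=4 mithril=25 resin=4 silk=7
After 20 (gather 5 stone): arrow=6 forge=2 lantern=4 mithril=25 resin=4 silk=7 stone=5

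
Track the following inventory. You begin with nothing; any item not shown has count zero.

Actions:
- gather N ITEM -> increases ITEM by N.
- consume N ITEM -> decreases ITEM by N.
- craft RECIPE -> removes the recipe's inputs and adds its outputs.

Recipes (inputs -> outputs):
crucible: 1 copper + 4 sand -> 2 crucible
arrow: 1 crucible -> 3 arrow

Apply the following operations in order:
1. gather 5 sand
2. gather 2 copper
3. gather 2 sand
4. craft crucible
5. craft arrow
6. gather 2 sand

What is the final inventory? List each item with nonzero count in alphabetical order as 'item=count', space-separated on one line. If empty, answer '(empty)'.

After 1 (gather 5 sand): sand=5
After 2 (gather 2 copper): copper=2 sand=5
After 3 (gather 2 sand): copper=2 sand=7
After 4 (craft crucible): copper=1 crucible=2 sand=3
After 5 (craft arrow): arrow=3 copper=1 crucible=1 sand=3
After 6 (gather 2 sand): arrow=3 copper=1 crucible=1 sand=5

Answer: arrow=3 copper=1 crucible=1 sand=5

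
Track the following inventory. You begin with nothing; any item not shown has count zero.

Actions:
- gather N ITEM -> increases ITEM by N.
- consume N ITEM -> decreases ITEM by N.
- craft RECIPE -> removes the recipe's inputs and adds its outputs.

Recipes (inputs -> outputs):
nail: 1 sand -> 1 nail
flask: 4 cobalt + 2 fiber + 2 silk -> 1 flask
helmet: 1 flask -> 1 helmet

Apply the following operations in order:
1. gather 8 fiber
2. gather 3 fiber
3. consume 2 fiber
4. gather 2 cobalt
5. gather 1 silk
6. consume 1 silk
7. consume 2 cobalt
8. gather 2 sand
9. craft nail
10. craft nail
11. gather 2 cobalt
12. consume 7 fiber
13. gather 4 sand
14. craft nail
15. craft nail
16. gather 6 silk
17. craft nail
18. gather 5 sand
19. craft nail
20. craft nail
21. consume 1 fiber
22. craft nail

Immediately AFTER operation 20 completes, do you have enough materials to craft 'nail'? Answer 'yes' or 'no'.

After 1 (gather 8 fiber): fiber=8
After 2 (gather 3 fiber): fiber=11
After 3 (consume 2 fiber): fiber=9
After 4 (gather 2 cobalt): cobalt=2 fiber=9
After 5 (gather 1 silk): cobalt=2 fiber=9 silk=1
After 6 (consume 1 silk): cobalt=2 fiber=9
After 7 (consume 2 cobalt): fiber=9
After 8 (gather 2 sand): fiber=9 sand=2
After 9 (craft nail): fiber=9 nail=1 sand=1
After 10 (craft nail): fiber=9 nail=2
After 11 (gather 2 cobalt): cobalt=2 fiber=9 nail=2
After 12 (consume 7 fiber): cobalt=2 fiber=2 nail=2
After 13 (gather 4 sand): cobalt=2 fiber=2 nail=2 sand=4
After 14 (craft nail): cobalt=2 fiber=2 nail=3 sand=3
After 15 (craft nail): cobalt=2 fiber=2 nail=4 sand=2
After 16 (gather 6 silk): cobalt=2 fiber=2 nail=4 sand=2 silk=6
After 17 (craft nail): cobalt=2 fiber=2 nail=5 sand=1 silk=6
After 18 (gather 5 sand): cobalt=2 fiber=2 nail=5 sand=6 silk=6
After 19 (craft nail): cobalt=2 fiber=2 nail=6 sand=5 silk=6
After 20 (craft nail): cobalt=2 fiber=2 nail=7 sand=4 silk=6

Answer: yes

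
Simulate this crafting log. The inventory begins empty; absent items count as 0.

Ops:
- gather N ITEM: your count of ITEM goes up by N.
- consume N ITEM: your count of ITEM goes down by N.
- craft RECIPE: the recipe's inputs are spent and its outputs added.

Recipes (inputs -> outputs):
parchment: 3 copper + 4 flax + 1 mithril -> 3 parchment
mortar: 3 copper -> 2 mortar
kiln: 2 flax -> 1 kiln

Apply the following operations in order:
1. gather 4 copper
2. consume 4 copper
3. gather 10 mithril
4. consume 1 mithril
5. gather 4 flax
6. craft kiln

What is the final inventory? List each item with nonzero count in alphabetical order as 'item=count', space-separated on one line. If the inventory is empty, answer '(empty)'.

After 1 (gather 4 copper): copper=4
After 2 (consume 4 copper): (empty)
After 3 (gather 10 mithril): mithril=10
After 4 (consume 1 mithril): mithril=9
After 5 (gather 4 flax): flax=4 mithril=9
After 6 (craft kiln): flax=2 kiln=1 mithril=9

Answer: flax=2 kiln=1 mithril=9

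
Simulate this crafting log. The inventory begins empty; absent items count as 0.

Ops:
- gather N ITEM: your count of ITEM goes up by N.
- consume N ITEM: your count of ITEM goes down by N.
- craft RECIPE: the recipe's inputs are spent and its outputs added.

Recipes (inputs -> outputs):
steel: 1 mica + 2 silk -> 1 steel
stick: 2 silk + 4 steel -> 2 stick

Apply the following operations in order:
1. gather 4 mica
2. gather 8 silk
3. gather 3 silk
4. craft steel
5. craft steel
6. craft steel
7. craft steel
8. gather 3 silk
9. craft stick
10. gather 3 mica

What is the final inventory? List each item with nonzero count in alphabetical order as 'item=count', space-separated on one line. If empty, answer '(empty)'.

Answer: mica=3 silk=4 stick=2

Derivation:
After 1 (gather 4 mica): mica=4
After 2 (gather 8 silk): mica=4 silk=8
After 3 (gather 3 silk): mica=4 silk=11
After 4 (craft steel): mica=3 silk=9 steel=1
After 5 (craft steel): mica=2 silk=7 steel=2
After 6 (craft steel): mica=1 silk=5 steel=3
After 7 (craft steel): silk=3 steel=4
After 8 (gather 3 silk): silk=6 steel=4
After 9 (craft stick): silk=4 stick=2
After 10 (gather 3 mica): mica=3 silk=4 stick=2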